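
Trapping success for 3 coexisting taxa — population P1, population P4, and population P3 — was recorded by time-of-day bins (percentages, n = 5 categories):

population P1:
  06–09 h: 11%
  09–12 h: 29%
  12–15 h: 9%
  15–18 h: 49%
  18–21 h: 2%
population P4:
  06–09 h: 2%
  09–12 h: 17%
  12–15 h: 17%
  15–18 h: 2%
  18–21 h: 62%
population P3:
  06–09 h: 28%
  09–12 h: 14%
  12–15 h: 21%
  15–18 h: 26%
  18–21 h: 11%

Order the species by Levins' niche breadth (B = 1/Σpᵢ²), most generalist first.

Convert percentages to proportions (divide by 100).
Σp_P1ᵢ² = 0.11² + 0.29² + 0.09² + 0.49² + 0.02² = 0.0121 + 0.0841 + 0.0081 + 0.2401 + 0.0004 = 0.3448
B_P1 = 1 / 0.3448 = 2.9002
Σp_P4ᵢ² = 0.02² + 0.17² + 0.17² + 0.02² + 0.62² = 0.0004 + 0.0289 + 0.0289 + 0.0004 + 0.3844 = 0.4430
B_P4 = 1 / 0.4430 = 2.2573
Σp_P3ᵢ² = 0.28² + 0.14² + 0.21² + 0.26² + 0.11² = 0.0784 + 0.0196 + 0.0441 + 0.0676 + 0.0121 = 0.2218
B_P3 = 1 / 0.2218 = 4.5086
Ranking by B (broadest → narrowest): population P3 (4.51) > population P1 (2.90) > population P4 (2.26)

population P3 > population P1 > population P4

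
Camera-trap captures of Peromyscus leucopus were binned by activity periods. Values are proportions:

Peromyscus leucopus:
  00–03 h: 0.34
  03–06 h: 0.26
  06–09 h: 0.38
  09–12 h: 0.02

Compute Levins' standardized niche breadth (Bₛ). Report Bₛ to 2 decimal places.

0.68

Σpᵢ² = 0.34² + 0.26² + 0.38² + 0.02² = 0.1156 + 0.0676 + 0.1444 + 0.0004 = 0.3280
B = 1 / 0.3280 = 3.0488
Bₛ = (B − 1)/(n − 1) = (3.0488 − 1)/(4 − 1) = 2.0488/3 = 0.6829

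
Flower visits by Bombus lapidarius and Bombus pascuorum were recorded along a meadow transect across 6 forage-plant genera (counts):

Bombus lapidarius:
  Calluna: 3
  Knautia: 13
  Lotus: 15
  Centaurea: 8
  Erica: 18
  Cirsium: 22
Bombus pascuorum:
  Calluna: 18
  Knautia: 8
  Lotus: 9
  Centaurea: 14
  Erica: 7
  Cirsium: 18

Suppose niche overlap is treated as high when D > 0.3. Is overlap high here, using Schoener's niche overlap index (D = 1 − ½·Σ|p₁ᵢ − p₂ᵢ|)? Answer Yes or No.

Yes

Proportions for Bombus lapidarius (n=79): 3/79=0.0380, 13/79=0.1646, 15/79=0.1899, 8/79=0.1013, 18/79=0.2278, 22/79=0.2785
Proportions for Bombus pascuorum (n=74): 18/74=0.2432, 8/74=0.1081, 9/74=0.1216, 14/74=0.1892, 7/74=0.0946, 18/74=0.2432
Σ|p₁ᵢ − p₂ᵢ| = 0.2052 + 0.0565 + 0.0683 + 0.0879 + 0.1332 + 0.0353 = 0.5864
D = 1 − ½ × 0.5864 = 1 − 0.29320 = 0.70680
D = 0.70680 > 0.3 → Yes.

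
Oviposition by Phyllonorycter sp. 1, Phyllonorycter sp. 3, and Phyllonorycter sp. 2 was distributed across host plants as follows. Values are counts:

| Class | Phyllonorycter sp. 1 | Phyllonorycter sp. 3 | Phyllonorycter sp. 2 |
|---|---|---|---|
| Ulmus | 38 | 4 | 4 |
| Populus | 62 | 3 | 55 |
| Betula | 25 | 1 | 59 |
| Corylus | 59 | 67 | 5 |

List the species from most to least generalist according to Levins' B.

Phyllonorycter sp. 1 > Phyllonorycter sp. 2 > Phyllonorycter sp. 3

Proportions for Phyllonorycter sp. 1 (n=184): 38/184=0.2065, 62/184=0.3370, 25/184=0.1359, 59/184=0.3207
Proportions for Phyllonorycter sp. 3 (n=75): 4/75=0.0533, 3/75=0.0400, 1/75=0.0133, 67/75=0.8933
Proportions for Phyllonorycter sp. 2 (n=123): 4/123=0.0325, 55/123=0.4472, 59/123=0.4797, 5/123=0.0407
Σp_1ᵢ² = 0.2065² + 0.3370² + 0.1359² + 0.3207² = 0.042642 + 0.113569 + 0.018469 + 0.102848 = 0.277528
B_1 = 1 / 0.277528 = 3.6032
Σp_3ᵢ² = 0.0533² + 0.0400² + 0.0133² + 0.8933² = 0.002841 + 0.001600 + 0.000177 + 0.797985 = 0.802603
B_3 = 1 / 0.802603 = 1.2459
Σp_2ᵢ² = 0.0325² + 0.4472² + 0.4797² + 0.0407² = 0.001056 + 0.199988 + 0.230112 + 0.001656 = 0.432812
B_2 = 1 / 0.432812 = 2.3105
Ranking by B (broadest → narrowest): Phyllonorycter sp. 1 (3.60) > Phyllonorycter sp. 2 (2.31) > Phyllonorycter sp. 3 (1.25)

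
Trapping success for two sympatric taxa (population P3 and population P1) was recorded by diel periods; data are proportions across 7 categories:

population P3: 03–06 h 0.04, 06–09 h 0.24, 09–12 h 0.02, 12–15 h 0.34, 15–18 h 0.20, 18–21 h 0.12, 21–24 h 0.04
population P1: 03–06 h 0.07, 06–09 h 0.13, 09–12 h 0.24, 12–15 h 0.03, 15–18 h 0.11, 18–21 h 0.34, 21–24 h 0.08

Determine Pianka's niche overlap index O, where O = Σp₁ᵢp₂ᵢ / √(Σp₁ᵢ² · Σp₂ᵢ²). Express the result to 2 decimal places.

Σ p₁ᵢp₂ᵢ = 0.0028 + 0.0312 + 0.0048 + 0.0102 + 0.0220 + 0.0408 + 0.0032 = 0.1150
Σp_1ᵢ² = 0.04² + 0.24² + 0.02² + 0.34² + 0.20² + 0.12² + 0.04² = 0.0016 + 0.0576 + 0.0004 + 0.1156 + 0.0400 + 0.0144 + 0.0016 = 0.2312
Σp_2ᵢ² = 0.07² + 0.13² + 0.24² + 0.03² + 0.11² + 0.34² + 0.08² = 0.0049 + 0.0169 + 0.0576 + 0.0009 + 0.0121 + 0.1156 + 0.0064 = 0.2144
O = 0.1150 / √(0.2312 × 0.2144) = 0.1150 / 0.22264 = 0.5165

0.52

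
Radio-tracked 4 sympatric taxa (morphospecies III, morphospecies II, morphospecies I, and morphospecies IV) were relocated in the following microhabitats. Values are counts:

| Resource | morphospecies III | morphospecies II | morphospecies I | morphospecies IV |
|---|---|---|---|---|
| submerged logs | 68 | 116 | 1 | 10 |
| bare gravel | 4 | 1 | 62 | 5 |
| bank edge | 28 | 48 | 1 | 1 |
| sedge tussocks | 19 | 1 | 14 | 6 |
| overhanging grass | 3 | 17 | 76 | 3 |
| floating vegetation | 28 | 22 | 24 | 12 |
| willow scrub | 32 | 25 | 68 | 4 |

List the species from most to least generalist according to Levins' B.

Proportions for morphospecies III (n=182): 68/182=0.3736, 4/182=0.0220, 28/182=0.1538, 19/182=0.1044, 3/182=0.0165, 28/182=0.1538, 32/182=0.1758
Proportions for morphospecies II (n=230): 116/230=0.5043, 1/230=0.0043, 48/230=0.2087, 1/230=0.0043, 17/230=0.0739, 22/230=0.0957, 25/230=0.1087
Proportions for morphospecies I (n=246): 1/246=0.0041, 62/246=0.2520, 1/246=0.0041, 14/246=0.0569, 76/246=0.3089, 24/246=0.0976, 68/246=0.2764
Proportions for morphospecies IV (n=41): 10/41=0.2439, 5/41=0.1220, 1/41=0.0244, 6/41=0.1463, 3/41=0.0732, 12/41=0.2927, 4/41=0.0976
Σp_IIIᵢ² = 0.3736² + 0.0220² + 0.1538² + 0.1044² + 0.0165² + 0.1538² + 0.1758² = 0.139577 + 0.000484 + 0.023654 + 0.010899 + 0.000272 + 0.023654 + 0.030906 = 0.229446
B_III = 1 / 0.229446 = 4.3583
Σp_IIᵢ² = 0.5043² + 0.0043² + 0.2087² + 0.0043² + 0.0739² + 0.0957² + 0.1087² = 0.254318 + 0.000018 + 0.043556 + 0.000018 + 0.005461 + 0.009158 + 0.011816 = 0.324345
B_II = 1 / 0.324345 = 3.0831
Σp_Iᵢ² = 0.0041² + 0.2520² + 0.0041² + 0.0569² + 0.3089² + 0.0976² + 0.2764² = 0.000017 + 0.063504 + 0.000017 + 0.003238 + 0.095419 + 0.009526 + 0.076397 = 0.248118
B_I = 1 / 0.248118 = 4.0303
Σp_IVᵢ² = 0.2439² + 0.1220² + 0.0244² + 0.1463² + 0.0732² + 0.2927² + 0.0976² = 0.059487 + 0.014884 + 0.000595 + 0.021404 + 0.005358 + 0.085673 + 0.009526 = 0.196927
B_IV = 1 / 0.196927 = 5.0780
Ranking by B (broadest → narrowest): morphospecies IV (5.08) > morphospecies III (4.36) > morphospecies I (4.03) > morphospecies II (3.08)

morphospecies IV > morphospecies III > morphospecies I > morphospecies II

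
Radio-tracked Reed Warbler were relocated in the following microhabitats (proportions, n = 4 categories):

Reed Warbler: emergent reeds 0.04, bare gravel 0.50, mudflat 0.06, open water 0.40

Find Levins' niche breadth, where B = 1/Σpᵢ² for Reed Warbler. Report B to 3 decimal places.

Σpᵢ² = 0.04² + 0.50² + 0.06² + 0.40² = 0.0016 + 0.2500 + 0.0036 + 0.1600 = 0.4152
B = 1 / 0.4152 = 2.40848

2.408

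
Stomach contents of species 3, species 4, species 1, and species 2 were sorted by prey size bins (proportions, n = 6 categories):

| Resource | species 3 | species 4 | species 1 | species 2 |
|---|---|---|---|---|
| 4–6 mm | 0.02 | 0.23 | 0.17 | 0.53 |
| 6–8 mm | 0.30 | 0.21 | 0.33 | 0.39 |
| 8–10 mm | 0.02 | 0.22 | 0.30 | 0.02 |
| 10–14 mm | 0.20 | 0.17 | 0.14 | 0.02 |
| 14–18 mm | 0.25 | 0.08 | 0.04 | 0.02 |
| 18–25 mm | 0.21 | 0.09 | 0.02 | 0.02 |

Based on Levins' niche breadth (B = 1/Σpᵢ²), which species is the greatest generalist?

Σp_3ᵢ² = 0.02² + 0.30² + 0.02² + 0.20² + 0.25² + 0.21² = 0.0004 + 0.0900 + 0.0004 + 0.0400 + 0.0625 + 0.0441 = 0.2374
B_3 = 1 / 0.2374 = 4.2123
Σp_4ᵢ² = 0.23² + 0.21² + 0.22² + 0.17² + 0.08² + 0.09² = 0.0529 + 0.0441 + 0.0484 + 0.0289 + 0.0064 + 0.0081 = 0.1888
B_4 = 1 / 0.1888 = 5.2966
Σp_1ᵢ² = 0.17² + 0.33² + 0.30² + 0.14² + 0.04² + 0.02² = 0.0289 + 0.1089 + 0.0900 + 0.0196 + 0.0016 + 0.0004 = 0.2494
B_1 = 1 / 0.2494 = 4.0096
Σp_2ᵢ² = 0.53² + 0.39² + 0.02² + 0.02² + 0.02² + 0.02² = 0.2809 + 0.1521 + 0.0004 + 0.0004 + 0.0004 + 0.0004 = 0.4346
B_2 = 1 / 0.4346 = 2.3010
Highest B → broadest niche (most generalist): species 4 (B = 5.30).

species 4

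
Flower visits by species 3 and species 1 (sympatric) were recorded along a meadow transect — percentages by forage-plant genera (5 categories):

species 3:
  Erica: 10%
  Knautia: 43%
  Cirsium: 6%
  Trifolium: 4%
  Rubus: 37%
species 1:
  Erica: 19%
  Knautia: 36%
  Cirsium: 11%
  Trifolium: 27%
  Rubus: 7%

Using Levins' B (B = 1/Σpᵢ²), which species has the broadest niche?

species 1

Convert percentages to proportions (divide by 100).
Σp_3ᵢ² = 0.10² + 0.43² + 0.06² + 0.04² + 0.37² = 0.0100 + 0.1849 + 0.0036 + 0.0016 + 0.1369 = 0.3370
B_3 = 1 / 0.3370 = 2.9674
Σp_1ᵢ² = 0.19² + 0.36² + 0.11² + 0.27² + 0.07² = 0.0361 + 0.1296 + 0.0121 + 0.0729 + 0.0049 = 0.2556
B_1 = 1 / 0.2556 = 3.9124
Highest B → broadest niche (most generalist): species 1 (B = 3.91).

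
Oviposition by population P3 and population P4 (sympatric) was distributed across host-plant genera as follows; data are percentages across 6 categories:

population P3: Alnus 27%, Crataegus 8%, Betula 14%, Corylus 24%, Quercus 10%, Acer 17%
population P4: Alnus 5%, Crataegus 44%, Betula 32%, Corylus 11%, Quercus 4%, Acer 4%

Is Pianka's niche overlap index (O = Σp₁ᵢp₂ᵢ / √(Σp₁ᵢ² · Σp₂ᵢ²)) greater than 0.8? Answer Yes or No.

Convert percentages to proportions (divide by 100).
Σ p₁ᵢp₂ᵢ = 0.0135 + 0.0352 + 0.0448 + 0.0264 + 0.0040 + 0.0068 = 0.1307
Σp_1ᵢ² = 0.27² + 0.08² + 0.14² + 0.24² + 0.10² + 0.17² = 0.0729 + 0.0064 + 0.0196 + 0.0576 + 0.0100 + 0.0289 = 0.1954
Σp_2ᵢ² = 0.05² + 0.44² + 0.32² + 0.11² + 0.04² + 0.04² = 0.0025 + 0.1936 + 0.1024 + 0.0121 + 0.0016 + 0.0016 = 0.3138
O = 0.1307 / √(0.1954 × 0.3138) = 0.1307 / 0.24762 = 0.5278
O = 0.5278 < 0.8 → No.

No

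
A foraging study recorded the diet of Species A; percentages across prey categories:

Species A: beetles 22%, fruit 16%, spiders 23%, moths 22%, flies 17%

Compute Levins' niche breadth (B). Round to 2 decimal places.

Convert percentages to proportions (divide by 100).
Σpᵢ² = 0.22² + 0.16² + 0.23² + 0.22² + 0.17² = 0.0484 + 0.0256 + 0.0529 + 0.0484 + 0.0289 = 0.2042
B = 1 / 0.2042 = 4.8972

4.90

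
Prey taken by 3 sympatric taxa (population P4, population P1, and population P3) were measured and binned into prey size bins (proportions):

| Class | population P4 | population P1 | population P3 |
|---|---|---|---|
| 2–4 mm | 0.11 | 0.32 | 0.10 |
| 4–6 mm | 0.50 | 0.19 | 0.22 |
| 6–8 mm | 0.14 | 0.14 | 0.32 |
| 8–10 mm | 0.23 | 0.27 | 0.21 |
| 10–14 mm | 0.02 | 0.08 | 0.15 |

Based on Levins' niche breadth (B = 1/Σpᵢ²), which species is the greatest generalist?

Σp_P4ᵢ² = 0.11² + 0.50² + 0.14² + 0.23² + 0.02² = 0.0121 + 0.2500 + 0.0196 + 0.0529 + 0.0004 = 0.3350
B_P4 = 1 / 0.3350 = 2.9851
Σp_P1ᵢ² = 0.32² + 0.19² + 0.14² + 0.27² + 0.08² = 0.1024 + 0.0361 + 0.0196 + 0.0729 + 0.0064 = 0.2374
B_P1 = 1 / 0.2374 = 4.2123
Σp_P3ᵢ² = 0.10² + 0.22² + 0.32² + 0.21² + 0.15² = 0.0100 + 0.0484 + 0.1024 + 0.0441 + 0.0225 = 0.2274
B_P3 = 1 / 0.2274 = 4.3975
Highest B → broadest niche (most generalist): population P3 (B = 4.40).

population P3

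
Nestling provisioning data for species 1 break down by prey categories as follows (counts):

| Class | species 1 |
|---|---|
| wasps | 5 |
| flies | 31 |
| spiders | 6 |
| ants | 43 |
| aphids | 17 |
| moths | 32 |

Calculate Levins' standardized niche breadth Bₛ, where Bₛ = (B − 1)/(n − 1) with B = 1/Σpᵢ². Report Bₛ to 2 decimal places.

Proportions for species 1 (n=134): 5/134=0.0373, 31/134=0.2313, 6/134=0.0448, 43/134=0.3209, 17/134=0.1269, 32/134=0.2388
Σpᵢ² = 0.0373² + 0.2313² + 0.0448² + 0.3209² + 0.1269² + 0.2388² = 0.001391 + 0.053500 + 0.002007 + 0.102977 + 0.016104 + 0.057025 = 0.233004
B = 1 / 0.233004 = 4.2918
Bₛ = (B − 1)/(n − 1) = (4.2918 − 1)/(6 − 1) = 3.2918/5 = 0.6584

0.66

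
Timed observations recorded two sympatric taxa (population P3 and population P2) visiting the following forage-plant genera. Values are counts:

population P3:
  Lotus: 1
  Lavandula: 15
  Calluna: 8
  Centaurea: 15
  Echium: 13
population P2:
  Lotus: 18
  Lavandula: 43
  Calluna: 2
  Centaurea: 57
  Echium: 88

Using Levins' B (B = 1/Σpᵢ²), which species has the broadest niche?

population P3

Proportions for population P3 (n=52): 1/52=0.0192, 15/52=0.2885, 8/52=0.1538, 15/52=0.2885, 13/52=0.2500
Proportions for population P2 (n=208): 18/208=0.0865, 43/208=0.2067, 2/208=0.0096, 57/208=0.2740, 88/208=0.4231
Σp_P3ᵢ² = 0.0192² + 0.2885² + 0.1538² + 0.2885² + 0.2500² = 0.000369 + 0.083232 + 0.023654 + 0.083232 + 0.062500 = 0.252987
B_P3 = 1 / 0.252987 = 3.9528
Σp_P2ᵢ² = 0.0865² + 0.2067² + 0.0096² + 0.2740² + 0.4231² = 0.007482 + 0.042725 + 0.000092 + 0.075076 + 0.179014 = 0.304389
B_P2 = 1 / 0.304389 = 3.2853
Highest B → broadest niche (most generalist): population P3 (B = 3.95).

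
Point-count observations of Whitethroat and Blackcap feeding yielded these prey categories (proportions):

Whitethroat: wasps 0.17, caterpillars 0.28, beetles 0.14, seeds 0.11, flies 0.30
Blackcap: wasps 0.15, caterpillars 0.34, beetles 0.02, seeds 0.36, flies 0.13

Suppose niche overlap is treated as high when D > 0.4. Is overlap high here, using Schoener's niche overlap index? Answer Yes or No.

Σ|p₁ᵢ − p₂ᵢ| = 0.02 + 0.06 + 0.12 + 0.25 + 0.17 = 0.62
D = 1 − ½ × 0.62 = 1 − 0.310 = 0.6900
D = 0.6900 > 0.4 → Yes.

Yes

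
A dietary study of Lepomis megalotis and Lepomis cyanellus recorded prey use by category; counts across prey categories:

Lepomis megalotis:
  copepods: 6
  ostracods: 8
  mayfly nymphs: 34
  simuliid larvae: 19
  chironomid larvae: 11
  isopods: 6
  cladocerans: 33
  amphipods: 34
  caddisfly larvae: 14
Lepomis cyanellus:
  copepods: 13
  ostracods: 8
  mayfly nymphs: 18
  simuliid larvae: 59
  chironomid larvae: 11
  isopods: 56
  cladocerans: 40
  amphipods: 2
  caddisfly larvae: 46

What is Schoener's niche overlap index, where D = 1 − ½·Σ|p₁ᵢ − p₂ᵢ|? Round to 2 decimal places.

Proportions for Lepomis megalotis (n=165): 6/165=0.0364, 8/165=0.0485, 34/165=0.2061, 19/165=0.1152, 11/165=0.0667, 6/165=0.0364, 33/165=0.2000, 34/165=0.2061, 14/165=0.0848
Proportions for Lepomis cyanellus (n=253): 13/253=0.0514, 8/253=0.0316, 18/253=0.0711, 59/253=0.2332, 11/253=0.0435, 56/253=0.2213, 40/253=0.1581, 2/253=0.0079, 46/253=0.1818
Σ|p₁ᵢ − p₂ᵢ| = 0.0150 + 0.0169 + 0.1350 + 0.1180 + 0.0232 + 0.1849 + 0.0419 + 0.1982 + 0.0970 = 0.8301
D = 1 − ½ × 0.8301 = 1 − 0.41505 = 0.58495

0.58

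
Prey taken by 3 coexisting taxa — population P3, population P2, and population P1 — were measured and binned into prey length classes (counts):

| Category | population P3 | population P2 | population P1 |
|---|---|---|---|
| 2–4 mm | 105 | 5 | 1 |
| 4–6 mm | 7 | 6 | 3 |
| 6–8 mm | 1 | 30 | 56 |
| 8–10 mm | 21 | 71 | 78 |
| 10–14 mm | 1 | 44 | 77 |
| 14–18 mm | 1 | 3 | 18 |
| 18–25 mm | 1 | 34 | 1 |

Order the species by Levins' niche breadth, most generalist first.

population P2 > population P1 > population P3

Proportions for population P3 (n=137): 105/137=0.7664, 7/137=0.0511, 1/137=0.0073, 21/137=0.1533, 1/137=0.0073, 1/137=0.0073, 1/137=0.0073
Proportions for population P2 (n=193): 5/193=0.0259, 6/193=0.0311, 30/193=0.1554, 71/193=0.3679, 44/193=0.2280, 3/193=0.0155, 34/193=0.1762
Proportions for population P1 (n=234): 1/234=0.0043, 3/234=0.0128, 56/234=0.2393, 78/234=0.3333, 77/234=0.3291, 18/234=0.0769, 1/234=0.0043
Σp_P3ᵢ² = 0.7664² + 0.0511² + 0.0073² + 0.1533² + 0.0073² + 0.0073² + 0.0073² = 0.587369 + 0.002611 + 0.000053 + 0.023501 + 0.000053 + 0.000053 + 0.000053 = 0.613693
B_P3 = 1 / 0.613693 = 1.6295
Σp_P2ᵢ² = 0.0259² + 0.0311² + 0.1554² + 0.3679² + 0.2280² + 0.0155² + 0.1762² = 0.000671 + 0.000967 + 0.024149 + 0.135350 + 0.051984 + 0.000240 + 0.031046 = 0.244407
B_P2 = 1 / 0.244407 = 4.0915
Σp_P1ᵢ² = 0.0043² + 0.0128² + 0.2393² + 0.3333² + 0.3291² + 0.0769² + 0.0043² = 0.000018 + 0.000164 + 0.057264 + 0.111089 + 0.108307 + 0.005914 + 0.000018 = 0.282774
B_P1 = 1 / 0.282774 = 3.5364
Ranking by B (broadest → narrowest): population P2 (4.09) > population P1 (3.54) > population P3 (1.63)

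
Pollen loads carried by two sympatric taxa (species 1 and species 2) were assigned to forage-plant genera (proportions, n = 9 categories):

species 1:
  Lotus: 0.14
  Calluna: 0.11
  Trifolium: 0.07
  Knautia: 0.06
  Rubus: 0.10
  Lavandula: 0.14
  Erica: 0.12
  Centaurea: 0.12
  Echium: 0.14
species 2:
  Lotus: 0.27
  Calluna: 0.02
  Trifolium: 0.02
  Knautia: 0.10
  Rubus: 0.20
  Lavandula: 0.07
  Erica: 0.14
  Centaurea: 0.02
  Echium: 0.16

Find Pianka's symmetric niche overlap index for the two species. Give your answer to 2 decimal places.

0.83

Σ p₁ᵢp₂ᵢ = 0.0378 + 0.0022 + 0.0014 + 0.0060 + 0.0200 + 0.0098 + 0.0168 + 0.0024 + 0.0224 = 0.1188
Σp_1ᵢ² = 0.14² + 0.11² + 0.07² + 0.06² + 0.10² + 0.14² + 0.12² + 0.12² + 0.14² = 0.0196 + 0.0121 + 0.0049 + 0.0036 + 0.0100 + 0.0196 + 0.0144 + 0.0144 + 0.0196 = 0.1182
Σp_2ᵢ² = 0.27² + 0.02² + 0.02² + 0.10² + 0.20² + 0.07² + 0.14² + 0.02² + 0.16² = 0.0729 + 0.0004 + 0.0004 + 0.0100 + 0.0400 + 0.0049 + 0.0196 + 0.0004 + 0.0256 = 0.1742
O = 0.1188 / √(0.1182 × 0.1742) = 0.1188 / 0.14349 = 0.8279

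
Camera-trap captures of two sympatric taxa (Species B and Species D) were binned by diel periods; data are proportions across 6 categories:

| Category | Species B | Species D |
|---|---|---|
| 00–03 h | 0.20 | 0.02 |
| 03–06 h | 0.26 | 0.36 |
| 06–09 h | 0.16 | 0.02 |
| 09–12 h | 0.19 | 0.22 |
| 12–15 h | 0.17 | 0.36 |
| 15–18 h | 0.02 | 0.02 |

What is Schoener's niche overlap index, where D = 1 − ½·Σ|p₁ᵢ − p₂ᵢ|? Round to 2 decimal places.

0.68

Σ|p₁ᵢ − p₂ᵢ| = 0.18 + 0.10 + 0.14 + 0.03 + 0.19 + 0.00 = 0.64
D = 1 − ½ × 0.64 = 1 − 0.320 = 0.6800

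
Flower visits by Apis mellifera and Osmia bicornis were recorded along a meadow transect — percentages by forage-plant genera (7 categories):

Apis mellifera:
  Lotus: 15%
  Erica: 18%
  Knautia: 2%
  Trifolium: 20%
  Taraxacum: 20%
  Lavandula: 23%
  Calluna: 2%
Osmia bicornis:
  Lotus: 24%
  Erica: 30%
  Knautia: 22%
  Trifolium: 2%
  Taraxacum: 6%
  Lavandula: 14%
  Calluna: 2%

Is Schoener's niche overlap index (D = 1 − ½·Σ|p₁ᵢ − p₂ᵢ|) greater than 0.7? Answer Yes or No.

Convert percentages to proportions (divide by 100).
Σ|p₁ᵢ − p₂ᵢ| = 0.09 + 0.12 + 0.20 + 0.18 + 0.14 + 0.09 + 0.00 = 0.82
D = 1 − ½ × 0.82 = 1 − 0.410 = 0.5900
D = 0.5900 < 0.7 → No.

No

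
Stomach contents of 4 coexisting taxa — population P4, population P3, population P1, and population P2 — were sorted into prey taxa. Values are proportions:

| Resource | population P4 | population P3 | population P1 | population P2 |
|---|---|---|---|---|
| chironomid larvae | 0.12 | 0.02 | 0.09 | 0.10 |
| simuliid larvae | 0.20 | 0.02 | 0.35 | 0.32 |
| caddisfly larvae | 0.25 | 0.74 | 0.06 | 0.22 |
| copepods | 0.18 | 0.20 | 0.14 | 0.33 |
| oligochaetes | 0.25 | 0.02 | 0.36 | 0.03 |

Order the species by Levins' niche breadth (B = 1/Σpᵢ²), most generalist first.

population P4 > population P2 > population P1 > population P3

Σp_P4ᵢ² = 0.12² + 0.20² + 0.25² + 0.18² + 0.25² = 0.0144 + 0.0400 + 0.0625 + 0.0324 + 0.0625 = 0.2118
B_P4 = 1 / 0.2118 = 4.7214
Σp_P3ᵢ² = 0.02² + 0.02² + 0.74² + 0.20² + 0.02² = 0.0004 + 0.0004 + 0.5476 + 0.0400 + 0.0004 = 0.5888
B_P3 = 1 / 0.5888 = 1.6984
Σp_P1ᵢ² = 0.09² + 0.35² + 0.06² + 0.14² + 0.36² = 0.0081 + 0.1225 + 0.0036 + 0.0196 + 0.1296 = 0.2834
B_P1 = 1 / 0.2834 = 3.5286
Σp_P2ᵢ² = 0.10² + 0.32² + 0.22² + 0.33² + 0.03² = 0.0100 + 0.1024 + 0.0484 + 0.1089 + 0.0009 = 0.2706
B_P2 = 1 / 0.2706 = 3.6955
Ranking by B (broadest → narrowest): population P4 (4.72) > population P2 (3.70) > population P1 (3.53) > population P3 (1.70)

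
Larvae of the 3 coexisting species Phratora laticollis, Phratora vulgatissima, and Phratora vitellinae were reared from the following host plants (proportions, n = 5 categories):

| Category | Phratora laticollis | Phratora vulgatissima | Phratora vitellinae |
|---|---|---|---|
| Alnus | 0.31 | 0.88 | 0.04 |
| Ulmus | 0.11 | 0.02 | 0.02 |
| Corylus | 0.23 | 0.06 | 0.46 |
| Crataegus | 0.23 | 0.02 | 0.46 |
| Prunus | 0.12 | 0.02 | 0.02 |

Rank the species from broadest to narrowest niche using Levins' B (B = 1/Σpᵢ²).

Σp_latiᵢ² = 0.31² + 0.11² + 0.23² + 0.23² + 0.12² = 0.0961 + 0.0121 + 0.0529 + 0.0529 + 0.0144 = 0.2284
B_lati = 1 / 0.2284 = 4.3783
Σp_vulgᵢ² = 0.88² + 0.02² + 0.06² + 0.02² + 0.02² = 0.7744 + 0.0004 + 0.0036 + 0.0004 + 0.0004 = 0.7792
B_vulg = 1 / 0.7792 = 1.2834
Σp_viteᵢ² = 0.04² + 0.02² + 0.46² + 0.46² + 0.02² = 0.0016 + 0.0004 + 0.2116 + 0.2116 + 0.0004 = 0.4256
B_vite = 1 / 0.4256 = 2.3496
Ranking by B (broadest → narrowest): Phratora laticollis (4.38) > Phratora vitellinae (2.35) > Phratora vulgatissima (1.28)

Phratora laticollis > Phratora vitellinae > Phratora vulgatissima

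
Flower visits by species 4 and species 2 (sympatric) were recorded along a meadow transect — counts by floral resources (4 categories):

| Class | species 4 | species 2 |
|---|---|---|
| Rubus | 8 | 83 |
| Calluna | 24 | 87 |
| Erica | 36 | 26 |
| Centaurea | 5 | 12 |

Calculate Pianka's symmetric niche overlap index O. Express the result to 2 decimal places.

0.68

Proportions for species 4 (n=73): 8/73=0.1096, 24/73=0.3288, 36/73=0.4932, 5/73=0.0685
Proportions for species 2 (n=208): 83/208=0.3990, 87/208=0.4183, 26/208=0.1250, 12/208=0.0577
Σ p₁ᵢp₂ᵢ = 0.043730 + 0.137537 + 0.061650 + 0.003952 = 0.246869
Σp_1ᵢ² = 0.1096² + 0.3288² + 0.4932² + 0.0685² = 0.012012 + 0.108109 + 0.243246 + 0.004692 = 0.368059
Σp_2ᵢ² = 0.3990² + 0.4183² + 0.1250² + 0.0577² = 0.159201 + 0.174975 + 0.015625 + 0.003329 = 0.353130
O = 0.246869 / √(0.368059 × 0.353130) = 0.246869 / 0.3605172 = 0.6848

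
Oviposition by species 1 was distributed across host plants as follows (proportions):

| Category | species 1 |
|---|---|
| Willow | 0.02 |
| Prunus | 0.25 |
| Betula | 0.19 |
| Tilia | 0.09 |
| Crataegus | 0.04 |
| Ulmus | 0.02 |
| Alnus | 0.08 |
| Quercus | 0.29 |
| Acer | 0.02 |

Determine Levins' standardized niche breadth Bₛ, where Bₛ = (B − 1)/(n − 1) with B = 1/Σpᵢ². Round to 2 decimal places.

Σpᵢ² = 0.02² + 0.25² + 0.19² + 0.09² + 0.04² + 0.02² + 0.08² + 0.29² + 0.02² = 0.0004 + 0.0625 + 0.0361 + 0.0081 + 0.0016 + 0.0004 + 0.0064 + 0.0841 + 0.0004 = 0.2000
B = 1 / 0.2000 = 5.0000
Bₛ = (B − 1)/(n − 1) = (5.0000 − 1)/(9 − 1) = 4.0000/8 = 0.5000

0.50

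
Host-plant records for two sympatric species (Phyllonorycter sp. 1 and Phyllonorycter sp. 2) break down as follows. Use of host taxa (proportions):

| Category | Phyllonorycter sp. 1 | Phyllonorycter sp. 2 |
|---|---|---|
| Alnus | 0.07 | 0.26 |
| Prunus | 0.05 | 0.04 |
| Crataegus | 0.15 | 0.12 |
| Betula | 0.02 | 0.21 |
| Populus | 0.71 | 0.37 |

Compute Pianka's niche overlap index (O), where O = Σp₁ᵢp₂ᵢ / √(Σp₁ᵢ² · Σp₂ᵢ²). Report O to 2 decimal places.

Σ p₁ᵢp₂ᵢ = 0.0182 + 0.0020 + 0.0180 + 0.0042 + 0.2627 = 0.3051
Σp_1ᵢ² = 0.07² + 0.05² + 0.15² + 0.02² + 0.71² = 0.0049 + 0.0025 + 0.0225 + 0.0004 + 0.5041 = 0.5344
Σp_2ᵢ² = 0.26² + 0.04² + 0.12² + 0.21² + 0.37² = 0.0676 + 0.0016 + 0.0144 + 0.0441 + 0.1369 = 0.2646
O = 0.3051 / √(0.5344 × 0.2646) = 0.3051 / 0.37603 = 0.8114

0.81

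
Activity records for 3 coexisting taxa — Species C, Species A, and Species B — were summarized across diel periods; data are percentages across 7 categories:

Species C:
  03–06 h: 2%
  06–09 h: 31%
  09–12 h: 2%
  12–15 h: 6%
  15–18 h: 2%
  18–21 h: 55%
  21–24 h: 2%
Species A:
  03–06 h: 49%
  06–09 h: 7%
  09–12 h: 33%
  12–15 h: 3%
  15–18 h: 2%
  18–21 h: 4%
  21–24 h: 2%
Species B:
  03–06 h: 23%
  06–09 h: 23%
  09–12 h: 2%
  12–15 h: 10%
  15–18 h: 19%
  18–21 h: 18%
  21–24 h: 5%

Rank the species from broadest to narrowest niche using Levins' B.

Convert percentages to proportions (divide by 100).
Σp_Cᵢ² = 0.02² + 0.31² + 0.02² + 0.06² + 0.02² + 0.55² + 0.02² = 0.0004 + 0.0961 + 0.0004 + 0.0036 + 0.0004 + 0.3025 + 0.0004 = 0.4038
B_C = 1 / 0.4038 = 2.4765
Σp_Aᵢ² = 0.49² + 0.07² + 0.33² + 0.03² + 0.02² + 0.04² + 0.02² = 0.2401 + 0.0049 + 0.1089 + 0.0009 + 0.0004 + 0.0016 + 0.0004 = 0.3572
B_A = 1 / 0.3572 = 2.7996
Σp_Bᵢ² = 0.23² + 0.23² + 0.02² + 0.10² + 0.19² + 0.18² + 0.05² = 0.0529 + 0.0529 + 0.0004 + 0.0100 + 0.0361 + 0.0324 + 0.0025 = 0.1872
B_B = 1 / 0.1872 = 5.3419
Ranking by B (broadest → narrowest): Species B (5.34) > Species A (2.80) > Species C (2.48)

Species B > Species A > Species C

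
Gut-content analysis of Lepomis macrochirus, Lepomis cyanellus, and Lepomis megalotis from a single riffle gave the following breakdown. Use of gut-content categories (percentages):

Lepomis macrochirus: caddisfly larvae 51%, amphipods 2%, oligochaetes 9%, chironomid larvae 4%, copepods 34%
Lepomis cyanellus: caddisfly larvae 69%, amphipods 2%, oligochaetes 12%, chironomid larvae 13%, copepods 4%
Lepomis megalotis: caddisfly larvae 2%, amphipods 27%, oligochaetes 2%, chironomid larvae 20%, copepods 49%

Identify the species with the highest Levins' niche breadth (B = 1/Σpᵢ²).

Lepomis megalotis

Convert percentages to proportions (divide by 100).
Σp_macrᵢ² = 0.51² + 0.02² + 0.09² + 0.04² + 0.34² = 0.2601 + 0.0004 + 0.0081 + 0.0016 + 0.1156 = 0.3858
B_macr = 1 / 0.3858 = 2.5920
Σp_cyanᵢ² = 0.69² + 0.02² + 0.12² + 0.13² + 0.04² = 0.4761 + 0.0004 + 0.0144 + 0.0169 + 0.0016 = 0.5094
B_cyan = 1 / 0.5094 = 1.9631
Σp_megaᵢ² = 0.02² + 0.27² + 0.02² + 0.20² + 0.49² = 0.0004 + 0.0729 + 0.0004 + 0.0400 + 0.2401 = 0.3538
B_mega = 1 / 0.3538 = 2.8265
Highest B → broadest niche (most generalist): Lepomis megalotis (B = 2.83).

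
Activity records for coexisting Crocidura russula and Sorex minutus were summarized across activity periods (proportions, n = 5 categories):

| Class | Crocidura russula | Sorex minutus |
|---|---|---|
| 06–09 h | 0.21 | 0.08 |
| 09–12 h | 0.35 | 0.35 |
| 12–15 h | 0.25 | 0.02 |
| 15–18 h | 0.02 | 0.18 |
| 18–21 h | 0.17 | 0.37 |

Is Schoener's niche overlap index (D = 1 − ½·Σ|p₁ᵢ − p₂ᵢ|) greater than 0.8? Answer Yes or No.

Σ|p₁ᵢ − p₂ᵢ| = 0.13 + 0.00 + 0.23 + 0.16 + 0.20 = 0.72
D = 1 − ½ × 0.72 = 1 − 0.360 = 0.6400
D = 0.6400 < 0.8 → No.

No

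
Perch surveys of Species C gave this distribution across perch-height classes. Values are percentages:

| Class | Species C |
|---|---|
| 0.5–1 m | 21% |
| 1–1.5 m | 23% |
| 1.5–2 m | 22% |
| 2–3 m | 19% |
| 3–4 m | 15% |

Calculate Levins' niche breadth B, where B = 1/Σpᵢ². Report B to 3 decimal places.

Convert percentages to proportions (divide by 100).
Σpᵢ² = 0.21² + 0.23² + 0.22² + 0.19² + 0.15² = 0.0441 + 0.0529 + 0.0484 + 0.0361 + 0.0225 = 0.2040
B = 1 / 0.2040 = 4.90196

4.902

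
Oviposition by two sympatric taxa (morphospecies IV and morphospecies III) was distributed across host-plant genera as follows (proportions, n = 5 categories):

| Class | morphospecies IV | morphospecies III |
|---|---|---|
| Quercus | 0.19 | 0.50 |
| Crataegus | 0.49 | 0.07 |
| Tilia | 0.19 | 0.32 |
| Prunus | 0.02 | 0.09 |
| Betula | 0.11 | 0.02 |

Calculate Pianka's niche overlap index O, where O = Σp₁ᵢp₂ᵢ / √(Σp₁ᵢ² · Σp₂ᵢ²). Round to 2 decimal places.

0.56

Σ p₁ᵢp₂ᵢ = 0.0950 + 0.0343 + 0.0608 + 0.0018 + 0.0022 = 0.1941
Σp_1ᵢ² = 0.19² + 0.49² + 0.19² + 0.02² + 0.11² = 0.0361 + 0.2401 + 0.0361 + 0.0004 + 0.0121 = 0.3248
Σp_2ᵢ² = 0.50² + 0.07² + 0.32² + 0.09² + 0.02² = 0.2500 + 0.0049 + 0.1024 + 0.0081 + 0.0004 = 0.3658
O = 0.1941 / √(0.3248 × 0.3658) = 0.1941 / 0.34469 = 0.5631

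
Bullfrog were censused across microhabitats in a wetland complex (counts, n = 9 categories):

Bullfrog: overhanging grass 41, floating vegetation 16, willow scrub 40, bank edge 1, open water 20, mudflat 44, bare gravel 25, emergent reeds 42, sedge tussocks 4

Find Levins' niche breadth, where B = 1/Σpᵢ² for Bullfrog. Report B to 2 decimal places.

Proportions for Bullfrog (n=233): 41/233=0.1760, 16/233=0.0687, 40/233=0.1717, 1/233=0.0043, 20/233=0.0858, 44/233=0.1888, 25/233=0.1073, 42/233=0.1803, 4/233=0.0172
Σpᵢ² = 0.1760² + 0.0687² + 0.1717² + 0.0043² + 0.0858² + 0.1888² + 0.1073² + 0.1803² + 0.0172² = 0.030976 + 0.004720 + 0.029481 + 0.000018 + 0.007362 + 0.035645 + 0.011513 + 0.032508 + 0.000296 = 0.152519
B = 1 / 0.152519 = 6.5566

6.56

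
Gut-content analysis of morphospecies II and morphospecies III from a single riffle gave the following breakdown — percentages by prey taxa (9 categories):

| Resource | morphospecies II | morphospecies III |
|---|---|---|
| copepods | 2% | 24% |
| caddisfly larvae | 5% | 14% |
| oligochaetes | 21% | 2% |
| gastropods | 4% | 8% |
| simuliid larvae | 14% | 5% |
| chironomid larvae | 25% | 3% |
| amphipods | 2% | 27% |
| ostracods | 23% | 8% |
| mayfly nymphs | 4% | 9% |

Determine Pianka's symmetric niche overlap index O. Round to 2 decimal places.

0.34

Convert percentages to proportions (divide by 100).
Σ p₁ᵢp₂ᵢ = 0.0048 + 0.0070 + 0.0042 + 0.0032 + 0.0070 + 0.0075 + 0.0054 + 0.0184 + 0.0036 = 0.0611
Σp_1ᵢ² = 0.02² + 0.05² + 0.21² + 0.04² + 0.14² + 0.25² + 0.02² + 0.23² + 0.04² = 0.0004 + 0.0025 + 0.0441 + 0.0016 + 0.0196 + 0.0625 + 0.0004 + 0.0529 + 0.0016 = 0.1856
Σp_2ᵢ² = 0.24² + 0.14² + 0.02² + 0.08² + 0.05² + 0.03² + 0.27² + 0.08² + 0.09² = 0.0576 + 0.0196 + 0.0004 + 0.0064 + 0.0025 + 0.0009 + 0.0729 + 0.0064 + 0.0081 = 0.1748
O = 0.0611 / √(0.1856 × 0.1748) = 0.0611 / 0.18012 = 0.3392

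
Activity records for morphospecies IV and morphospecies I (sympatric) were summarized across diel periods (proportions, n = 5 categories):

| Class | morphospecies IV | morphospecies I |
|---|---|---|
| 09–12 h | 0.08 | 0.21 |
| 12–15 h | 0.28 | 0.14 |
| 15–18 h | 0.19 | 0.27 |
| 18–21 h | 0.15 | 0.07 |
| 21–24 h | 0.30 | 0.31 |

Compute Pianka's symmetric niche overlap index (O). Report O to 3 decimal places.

Σ p₁ᵢp₂ᵢ = 0.0168 + 0.0392 + 0.0513 + 0.0105 + 0.0930 = 0.2108
Σp_1ᵢ² = 0.08² + 0.28² + 0.19² + 0.15² + 0.30² = 0.0064 + 0.0784 + 0.0361 + 0.0225 + 0.0900 = 0.2334
Σp_2ᵢ² = 0.21² + 0.14² + 0.27² + 0.07² + 0.31² = 0.0441 + 0.0196 + 0.0729 + 0.0049 + 0.0961 = 0.2376
O = 0.2108 / √(0.2334 × 0.2376) = 0.2108 / 0.235491 = 0.89515

0.895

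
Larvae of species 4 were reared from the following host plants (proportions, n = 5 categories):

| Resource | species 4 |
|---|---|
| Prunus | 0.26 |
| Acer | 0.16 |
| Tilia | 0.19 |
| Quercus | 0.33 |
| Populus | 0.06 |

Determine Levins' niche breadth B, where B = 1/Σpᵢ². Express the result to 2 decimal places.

Σpᵢ² = 0.26² + 0.16² + 0.19² + 0.33² + 0.06² = 0.0676 + 0.0256 + 0.0361 + 0.1089 + 0.0036 = 0.2418
B = 1 / 0.2418 = 4.1356

4.14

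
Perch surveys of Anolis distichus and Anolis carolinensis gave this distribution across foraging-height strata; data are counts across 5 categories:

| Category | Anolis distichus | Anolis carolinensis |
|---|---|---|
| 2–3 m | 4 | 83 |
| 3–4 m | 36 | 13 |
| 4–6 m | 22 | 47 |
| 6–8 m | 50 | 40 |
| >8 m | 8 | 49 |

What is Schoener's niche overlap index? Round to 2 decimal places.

Proportions for Anolis distichus (n=120): 4/120=0.0333, 36/120=0.3000, 22/120=0.1833, 50/120=0.4167, 8/120=0.0667
Proportions for Anolis carolinensis (n=232): 83/232=0.3578, 13/232=0.0560, 47/232=0.2026, 40/232=0.1724, 49/232=0.2112
Σ|p₁ᵢ − p₂ᵢ| = 0.3245 + 0.2440 + 0.0193 + 0.2443 + 0.1445 = 0.9766
D = 1 − ½ × 0.9766 = 1 − 0.48830 = 0.51170

0.51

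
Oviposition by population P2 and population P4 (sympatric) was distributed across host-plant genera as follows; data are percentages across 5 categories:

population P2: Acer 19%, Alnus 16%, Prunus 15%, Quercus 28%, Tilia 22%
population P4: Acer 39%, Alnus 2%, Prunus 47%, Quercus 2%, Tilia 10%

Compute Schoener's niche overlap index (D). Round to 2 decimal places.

0.48

Convert percentages to proportions (divide by 100).
Σ|p₁ᵢ − p₂ᵢ| = 0.20 + 0.14 + 0.32 + 0.26 + 0.12 = 1.04
D = 1 − ½ × 1.04 = 1 − 0.520 = 0.4800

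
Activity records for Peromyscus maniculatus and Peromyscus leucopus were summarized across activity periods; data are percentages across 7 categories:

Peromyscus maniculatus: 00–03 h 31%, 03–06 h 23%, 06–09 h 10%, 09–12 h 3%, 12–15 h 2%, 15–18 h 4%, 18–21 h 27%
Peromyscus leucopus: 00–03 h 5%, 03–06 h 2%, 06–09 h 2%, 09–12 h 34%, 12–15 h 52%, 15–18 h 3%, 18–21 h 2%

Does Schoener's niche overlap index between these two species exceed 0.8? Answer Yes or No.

Convert percentages to proportions (divide by 100).
Σ|p₁ᵢ − p₂ᵢ| = 0.26 + 0.21 + 0.08 + 0.31 + 0.50 + 0.01 + 0.25 = 1.62
D = 1 − ½ × 1.62 = 1 − 0.810 = 0.1900
D = 0.1900 < 0.8 → No.

No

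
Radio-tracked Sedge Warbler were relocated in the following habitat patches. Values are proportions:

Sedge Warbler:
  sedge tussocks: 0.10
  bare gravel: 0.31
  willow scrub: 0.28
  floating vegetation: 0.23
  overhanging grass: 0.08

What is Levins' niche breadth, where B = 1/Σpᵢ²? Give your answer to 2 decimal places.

Σpᵢ² = 0.10² + 0.31² + 0.28² + 0.23² + 0.08² = 0.0100 + 0.0961 + 0.0784 + 0.0529 + 0.0064 = 0.2438
B = 1 / 0.2438 = 4.1017

4.10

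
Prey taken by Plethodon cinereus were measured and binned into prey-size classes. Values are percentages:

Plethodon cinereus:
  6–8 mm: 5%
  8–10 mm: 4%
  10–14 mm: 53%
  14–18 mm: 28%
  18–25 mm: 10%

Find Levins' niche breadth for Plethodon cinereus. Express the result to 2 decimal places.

2.68

Convert percentages to proportions (divide by 100).
Σpᵢ² = 0.05² + 0.04² + 0.53² + 0.28² + 0.10² = 0.0025 + 0.0016 + 0.2809 + 0.0784 + 0.0100 = 0.3734
B = 1 / 0.3734 = 2.6781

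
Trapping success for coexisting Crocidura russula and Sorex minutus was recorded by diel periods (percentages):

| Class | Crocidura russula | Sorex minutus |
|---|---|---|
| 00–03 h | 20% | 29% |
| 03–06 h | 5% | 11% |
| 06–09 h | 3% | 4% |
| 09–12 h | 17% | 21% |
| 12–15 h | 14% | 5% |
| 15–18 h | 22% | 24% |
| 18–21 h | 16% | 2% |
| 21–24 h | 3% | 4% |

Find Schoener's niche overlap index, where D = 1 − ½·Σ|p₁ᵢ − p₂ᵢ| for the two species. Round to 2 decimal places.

0.77

Convert percentages to proportions (divide by 100).
Σ|p₁ᵢ − p₂ᵢ| = 0.09 + 0.06 + 0.01 + 0.04 + 0.09 + 0.02 + 0.14 + 0.01 = 0.46
D = 1 − ½ × 0.46 = 1 − 0.230 = 0.7700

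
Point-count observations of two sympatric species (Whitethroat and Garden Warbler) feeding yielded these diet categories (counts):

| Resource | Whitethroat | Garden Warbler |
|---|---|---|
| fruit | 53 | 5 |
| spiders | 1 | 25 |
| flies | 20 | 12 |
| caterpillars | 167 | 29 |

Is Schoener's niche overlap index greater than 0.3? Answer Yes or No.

Proportions for Whitethroat (n=241): 53/241=0.2199, 1/241=0.0041, 20/241=0.0830, 167/241=0.6929
Proportions for Garden Warbler (n=71): 5/71=0.0704, 25/71=0.3521, 12/71=0.1690, 29/71=0.4085
Σ|p₁ᵢ − p₂ᵢ| = 0.1495 + 0.3480 + 0.0860 + 0.2844 = 0.8679
D = 1 − ½ × 0.8679 = 1 − 0.43395 = 0.56605
D = 0.56605 > 0.3 → Yes.

Yes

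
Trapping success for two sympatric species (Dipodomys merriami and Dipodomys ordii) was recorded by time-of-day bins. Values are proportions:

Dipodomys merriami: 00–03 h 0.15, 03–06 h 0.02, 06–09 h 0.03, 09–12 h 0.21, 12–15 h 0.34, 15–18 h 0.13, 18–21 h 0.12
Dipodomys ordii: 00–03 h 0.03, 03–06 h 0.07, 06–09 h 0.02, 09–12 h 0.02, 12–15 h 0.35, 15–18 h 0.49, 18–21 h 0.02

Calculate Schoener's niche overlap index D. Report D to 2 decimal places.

0.58

Σ|p₁ᵢ − p₂ᵢ| = 0.12 + 0.05 + 0.01 + 0.19 + 0.01 + 0.36 + 0.10 = 0.84
D = 1 − ½ × 0.84 = 1 − 0.420 = 0.5800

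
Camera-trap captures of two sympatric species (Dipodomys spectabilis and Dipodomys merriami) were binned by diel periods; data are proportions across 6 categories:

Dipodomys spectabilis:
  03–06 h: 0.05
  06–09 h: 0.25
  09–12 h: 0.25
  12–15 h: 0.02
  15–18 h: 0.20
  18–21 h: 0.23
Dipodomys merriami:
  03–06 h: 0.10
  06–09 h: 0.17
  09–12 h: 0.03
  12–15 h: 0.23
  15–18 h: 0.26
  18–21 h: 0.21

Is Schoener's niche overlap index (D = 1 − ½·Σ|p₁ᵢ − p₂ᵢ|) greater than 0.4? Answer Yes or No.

Yes

Σ|p₁ᵢ − p₂ᵢ| = 0.05 + 0.08 + 0.22 + 0.21 + 0.06 + 0.02 = 0.64
D = 1 − ½ × 0.64 = 1 − 0.320 = 0.6800
D = 0.6800 > 0.4 → Yes.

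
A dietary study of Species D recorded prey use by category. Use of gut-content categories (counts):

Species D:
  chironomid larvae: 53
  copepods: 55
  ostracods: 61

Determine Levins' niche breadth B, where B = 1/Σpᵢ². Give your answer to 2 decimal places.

2.99

Proportions for Species D (n=169): 53/169=0.3136, 55/169=0.3254, 61/169=0.3609
Σpᵢ² = 0.3136² + 0.3254² + 0.3609² = 0.098345 + 0.105885 + 0.130249 = 0.334479
B = 1 / 0.334479 = 2.9897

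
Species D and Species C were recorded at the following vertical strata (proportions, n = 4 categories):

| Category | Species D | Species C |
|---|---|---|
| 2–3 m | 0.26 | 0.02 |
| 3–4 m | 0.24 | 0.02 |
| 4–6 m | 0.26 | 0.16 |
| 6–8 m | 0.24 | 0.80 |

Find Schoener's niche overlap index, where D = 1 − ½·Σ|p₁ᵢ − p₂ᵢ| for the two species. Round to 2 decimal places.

Σ|p₁ᵢ − p₂ᵢ| = 0.24 + 0.22 + 0.10 + 0.56 = 1.12
D = 1 − ½ × 1.12 = 1 − 0.560 = 0.4400

0.44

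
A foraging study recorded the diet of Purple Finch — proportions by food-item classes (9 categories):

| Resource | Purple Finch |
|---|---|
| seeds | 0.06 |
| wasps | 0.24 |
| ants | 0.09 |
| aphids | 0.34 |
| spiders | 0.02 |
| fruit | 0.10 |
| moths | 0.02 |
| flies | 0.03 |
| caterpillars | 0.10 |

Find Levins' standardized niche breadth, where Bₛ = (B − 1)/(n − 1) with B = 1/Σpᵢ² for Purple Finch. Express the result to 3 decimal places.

Σpᵢ² = 0.06² + 0.24² + 0.09² + 0.34² + 0.02² + 0.10² + 0.02² + 0.03² + 0.10² = 0.0036 + 0.0576 + 0.0081 + 0.1156 + 0.0004 + 0.0100 + 0.0004 + 0.0009 + 0.0100 = 0.2066
B = 1 / 0.2066 = 4.84027
Bₛ = (B − 1)/(n − 1) = (4.84027 − 1)/(9 − 1) = 3.84027/8 = 0.48003

0.480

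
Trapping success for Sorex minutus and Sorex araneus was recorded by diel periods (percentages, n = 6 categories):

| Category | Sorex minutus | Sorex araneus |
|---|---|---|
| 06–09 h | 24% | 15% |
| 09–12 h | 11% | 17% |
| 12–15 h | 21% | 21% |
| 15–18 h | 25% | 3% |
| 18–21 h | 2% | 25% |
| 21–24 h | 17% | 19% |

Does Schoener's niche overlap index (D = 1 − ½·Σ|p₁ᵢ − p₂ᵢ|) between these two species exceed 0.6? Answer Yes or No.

Convert percentages to proportions (divide by 100).
Σ|p₁ᵢ − p₂ᵢ| = 0.09 + 0.06 + 0.00 + 0.22 + 0.23 + 0.02 = 0.62
D = 1 − ½ × 0.62 = 1 − 0.310 = 0.6900
D = 0.6900 > 0.6 → Yes.

Yes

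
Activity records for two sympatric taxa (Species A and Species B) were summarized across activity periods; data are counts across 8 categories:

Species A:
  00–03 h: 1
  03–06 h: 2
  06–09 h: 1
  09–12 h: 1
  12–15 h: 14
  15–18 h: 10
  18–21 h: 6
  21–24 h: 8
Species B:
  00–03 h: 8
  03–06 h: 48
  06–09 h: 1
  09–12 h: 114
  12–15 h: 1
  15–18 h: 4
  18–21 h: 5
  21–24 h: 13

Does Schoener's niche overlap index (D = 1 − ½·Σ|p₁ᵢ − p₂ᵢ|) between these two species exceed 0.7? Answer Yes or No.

Proportions for Species A (n=43): 1/43=0.0233, 2/43=0.0465, 1/43=0.0233, 1/43=0.0233, 14/43=0.3256, 10/43=0.2326, 6/43=0.1395, 8/43=0.1860
Proportions for Species B (n=194): 8/194=0.0412, 48/194=0.2474, 1/194=0.0052, 114/194=0.5876, 1/194=0.0052, 4/194=0.0206, 5/194=0.0258, 13/194=0.0670
Σ|p₁ᵢ − p₂ᵢ| = 0.0179 + 0.2009 + 0.0181 + 0.5643 + 0.3204 + 0.2120 + 0.1137 + 0.1190 = 1.5663
D = 1 − ½ × 1.5663 = 1 − 0.78315 = 0.21685
D = 0.21685 < 0.7 → No.

No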